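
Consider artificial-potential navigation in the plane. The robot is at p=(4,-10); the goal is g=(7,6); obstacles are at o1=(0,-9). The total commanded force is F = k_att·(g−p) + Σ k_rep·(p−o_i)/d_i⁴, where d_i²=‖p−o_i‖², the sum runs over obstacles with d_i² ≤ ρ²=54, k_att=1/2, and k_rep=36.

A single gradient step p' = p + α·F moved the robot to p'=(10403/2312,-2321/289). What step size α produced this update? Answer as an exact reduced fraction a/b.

F_att = 1/2·(g−p) = 1/2·(3,16) = (1.5000,8.0000)
o1: d²=17 ≤ ρ²=54; F_rep = 36·(4,-1)/17² = (0.4983,-0.1246)
F = F_att + ΣF_rep = (1.9983,7.8754)
Δp = p'−p = (0.4996,1.9689); α = Δx/Fx = (1155/2312) / (1155/578) = 1/4
check: Δy/Fy = (569/289) / (2276/289) = 1/4 ✓

α = 1/4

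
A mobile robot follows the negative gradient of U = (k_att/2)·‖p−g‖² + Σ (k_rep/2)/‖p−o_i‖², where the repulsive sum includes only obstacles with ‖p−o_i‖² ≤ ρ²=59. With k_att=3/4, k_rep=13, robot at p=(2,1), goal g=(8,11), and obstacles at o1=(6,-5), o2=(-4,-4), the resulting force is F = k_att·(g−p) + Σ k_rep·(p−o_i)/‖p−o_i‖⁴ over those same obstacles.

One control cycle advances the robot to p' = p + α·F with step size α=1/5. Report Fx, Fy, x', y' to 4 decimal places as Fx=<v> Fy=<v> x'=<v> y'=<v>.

Fx=4.4808 Fy=7.5288 x'=2.8962 y'=2.5058

F_att = 3/4·(g−p) = 3/4·(6,10) = (4.5000,7.5000)
o1: d²=52 ≤ ρ²=59; F_rep = 13·(-4,6)/52² = (-0.0192,0.0288)
o2: d²=61 > ρ²=59 → inactive
F = F_att + ΣF_rep = (4.4808,7.5288)
p' = p + 1/5·F = (2.8962,2.5058)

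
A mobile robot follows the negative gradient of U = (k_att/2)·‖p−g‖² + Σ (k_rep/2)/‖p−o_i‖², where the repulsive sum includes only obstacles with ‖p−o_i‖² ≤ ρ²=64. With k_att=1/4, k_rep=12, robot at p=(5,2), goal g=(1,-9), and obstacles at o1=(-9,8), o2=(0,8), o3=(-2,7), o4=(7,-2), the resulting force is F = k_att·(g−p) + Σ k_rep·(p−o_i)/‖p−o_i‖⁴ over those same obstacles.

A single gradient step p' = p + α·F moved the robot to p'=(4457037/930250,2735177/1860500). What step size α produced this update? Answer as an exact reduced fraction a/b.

α = 1/5

F_att = 1/4·(g−p) = 1/4·(-4,-11) = (-1.0000,-2.7500)
o1: d²=232 > ρ²=64 → inactive
o2: d²=61 ≤ ρ²=64; F_rep = 12·(5,-6)/61² = (0.0161,-0.0193)
o3: d²=74 > ρ²=64 → inactive
o4: d²=20 ≤ ρ²=64; F_rep = 12·(-2,4)/20² = (-0.0600,0.1200)
F = F_att + ΣF_rep = (-1.0439,-2.6493)
Δp = p'−p = (-0.2088,-0.5299); α = Δx/Fx = (-194213/930250) / (-194213/186050) = 1/5
check: Δy/Fy = (-985823/1860500) / (-985823/372100) = 1/5 ✓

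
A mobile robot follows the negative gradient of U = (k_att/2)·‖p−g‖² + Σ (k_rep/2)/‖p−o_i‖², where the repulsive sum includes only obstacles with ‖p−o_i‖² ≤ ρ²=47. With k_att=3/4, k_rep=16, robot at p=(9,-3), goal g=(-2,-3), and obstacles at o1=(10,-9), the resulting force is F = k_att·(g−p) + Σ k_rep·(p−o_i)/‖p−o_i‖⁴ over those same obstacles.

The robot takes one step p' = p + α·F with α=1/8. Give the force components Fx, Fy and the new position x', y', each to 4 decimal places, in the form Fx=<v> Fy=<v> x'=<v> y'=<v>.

F_att = 3/4·(g−p) = 3/4·(-11,0) = (-8.2500,0.0000)
o1: d²=37 ≤ ρ²=47; F_rep = 16·(-1,6)/37² = (-0.0117,0.0701)
F = F_att + ΣF_rep = (-8.2617,0.0701)
p' = p + 1/8·F = (7.9673,-2.9912)

Fx=-8.2617 Fy=0.0701 x'=7.9673 y'=-2.9912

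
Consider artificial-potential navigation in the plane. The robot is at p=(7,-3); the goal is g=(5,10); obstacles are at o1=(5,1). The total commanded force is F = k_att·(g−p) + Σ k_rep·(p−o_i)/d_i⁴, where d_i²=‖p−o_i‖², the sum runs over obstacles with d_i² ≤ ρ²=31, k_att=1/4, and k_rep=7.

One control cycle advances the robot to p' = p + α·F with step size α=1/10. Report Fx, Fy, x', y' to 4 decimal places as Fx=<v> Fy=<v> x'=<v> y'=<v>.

Fx=-0.4650 Fy=3.1800 x'=6.9535 y'=-2.6820

F_att = 1/4·(g−p) = 1/4·(-2,13) = (-0.5000,3.2500)
o1: d²=20 ≤ ρ²=31; F_rep = 7·(2,-4)/20² = (0.0350,-0.0700)
F = F_att + ΣF_rep = (-0.4650,3.1800)
p' = p + 1/10·F = (6.9535,-2.6820)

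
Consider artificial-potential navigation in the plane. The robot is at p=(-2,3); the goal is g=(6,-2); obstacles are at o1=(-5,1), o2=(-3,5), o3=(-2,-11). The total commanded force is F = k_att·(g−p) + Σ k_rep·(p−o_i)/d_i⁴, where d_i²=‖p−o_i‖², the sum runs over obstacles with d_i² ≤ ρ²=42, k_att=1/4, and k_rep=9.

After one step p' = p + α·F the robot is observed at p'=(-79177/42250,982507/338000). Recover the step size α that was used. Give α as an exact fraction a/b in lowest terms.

F_att = 1/4·(g−p) = 1/4·(8,-5) = (2.0000,-1.2500)
o1: d²=13 ≤ ρ²=42; F_rep = 9·(3,2)/13² = (0.1598,0.1065)
o2: d²=5 ≤ ρ²=42; F_rep = 9·(1,-2)/5² = (0.3600,-0.7200)
o3: d²=196 > ρ²=42 → inactive
F = F_att + ΣF_rep = (2.5198,-1.8635)
Δp = p'−p = (0.1260,-0.0932); α = Δx/Fx = (5323/42250) / (10646/4225) = 1/20
check: Δy/Fy = (-31493/338000) / (-31493/16900) = 1/20 ✓

α = 1/20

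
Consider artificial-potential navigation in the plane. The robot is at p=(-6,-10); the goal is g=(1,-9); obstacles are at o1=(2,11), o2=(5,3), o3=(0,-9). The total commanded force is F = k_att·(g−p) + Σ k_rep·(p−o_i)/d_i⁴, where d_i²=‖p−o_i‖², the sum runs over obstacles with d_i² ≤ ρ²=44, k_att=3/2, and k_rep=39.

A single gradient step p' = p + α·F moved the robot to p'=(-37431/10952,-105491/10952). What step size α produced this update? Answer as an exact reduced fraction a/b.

α = 1/4

F_att = 3/2·(g−p) = 3/2·(7,1) = (10.5000,1.5000)
o1: d²=505 > ρ²=44 → inactive
o2: d²=290 > ρ²=44 → inactive
o3: d²=37 ≤ ρ²=44; F_rep = 39·(-6,-1)/37² = (-0.1709,-0.0285)
F = F_att + ΣF_rep = (10.3291,1.4715)
Δp = p'−p = (2.5823,0.3679); α = Δx/Fx = (28281/10952) / (28281/2738) = 1/4
check: Δy/Fy = (4029/10952) / (4029/2738) = 1/4 ✓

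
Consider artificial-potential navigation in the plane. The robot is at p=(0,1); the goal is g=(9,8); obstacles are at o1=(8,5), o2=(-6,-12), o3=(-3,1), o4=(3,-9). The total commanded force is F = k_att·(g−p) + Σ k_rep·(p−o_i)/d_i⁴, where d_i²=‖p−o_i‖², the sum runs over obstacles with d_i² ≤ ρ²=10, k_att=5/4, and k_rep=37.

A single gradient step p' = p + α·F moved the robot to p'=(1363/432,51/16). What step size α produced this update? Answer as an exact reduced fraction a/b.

α = 1/4

F_att = 5/4·(g−p) = 5/4·(9,7) = (11.2500,8.7500)
o1: d²=80 > ρ²=10 → inactive
o2: d²=205 > ρ²=10 → inactive
o3: d²=9 ≤ ρ²=10; F_rep = 37·(3,0)/9² = (1.3704,0.0000)
o4: d²=109 > ρ²=10 → inactive
F = F_att + ΣF_rep = (12.6204,8.7500)
Δp = p'−p = (3.1551,2.1875); α = Δx/Fx = (1363/432) / (1363/108) = 1/4
check: Δy/Fy = (35/16) / (35/4) = 1/4 ✓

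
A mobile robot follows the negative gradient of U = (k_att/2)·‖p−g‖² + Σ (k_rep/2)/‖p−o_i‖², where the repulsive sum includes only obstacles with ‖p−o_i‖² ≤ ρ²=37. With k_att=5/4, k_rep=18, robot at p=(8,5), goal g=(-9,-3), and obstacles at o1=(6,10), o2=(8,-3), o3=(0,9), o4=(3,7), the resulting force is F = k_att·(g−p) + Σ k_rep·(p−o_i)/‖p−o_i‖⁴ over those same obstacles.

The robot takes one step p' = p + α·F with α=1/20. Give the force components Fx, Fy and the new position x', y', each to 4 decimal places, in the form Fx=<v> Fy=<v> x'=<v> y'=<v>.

F_att = 5/4·(g−p) = 5/4·(-17,-8) = (-21.2500,-10.0000)
o1: d²=29 ≤ ρ²=37; F_rep = 18·(2,-5)/29² = (0.0428,-0.1070)
o2: d²=64 > ρ²=37 → inactive
o3: d²=80 > ρ²=37 → inactive
o4: d²=29 ≤ ρ²=37; F_rep = 18·(5,-2)/29² = (0.1070,-0.0428)
F = F_att + ΣF_rep = (-21.1002,-10.1498)
p' = p + 1/20·F = (6.9450,4.4925)

Fx=-21.1002 Fy=-10.1498 x'=6.9450 y'=4.4925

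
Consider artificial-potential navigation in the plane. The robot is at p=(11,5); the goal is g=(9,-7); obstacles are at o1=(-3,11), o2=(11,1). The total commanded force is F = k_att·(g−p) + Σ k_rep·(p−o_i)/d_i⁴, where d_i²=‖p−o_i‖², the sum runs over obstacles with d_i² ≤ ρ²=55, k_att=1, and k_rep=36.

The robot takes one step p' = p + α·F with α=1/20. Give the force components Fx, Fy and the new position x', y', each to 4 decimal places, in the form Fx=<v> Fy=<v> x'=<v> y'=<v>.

F_att = 1·(g−p) = 1·(-2,-12) = (-2.0000,-12.0000)
o1: d²=232 > ρ²=55 → inactive
o2: d²=16 ≤ ρ²=55; F_rep = 36·(0,4)/16² = (0.0000,0.5625)
F = F_att + ΣF_rep = (-2.0000,-11.4375)
p' = p + 1/20·F = (10.9000,4.4281)

Fx=-2.0000 Fy=-11.4375 x'=10.9000 y'=4.4281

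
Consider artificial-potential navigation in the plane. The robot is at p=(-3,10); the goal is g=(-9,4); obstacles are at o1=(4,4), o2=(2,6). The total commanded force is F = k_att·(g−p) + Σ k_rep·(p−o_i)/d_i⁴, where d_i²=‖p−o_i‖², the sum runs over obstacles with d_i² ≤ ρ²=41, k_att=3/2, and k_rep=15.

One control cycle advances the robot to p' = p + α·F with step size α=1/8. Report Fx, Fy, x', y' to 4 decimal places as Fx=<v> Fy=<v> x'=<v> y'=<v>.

Fx=-9.0446 Fy=-8.9643 x'=-4.1306 y'=8.8795

F_att = 3/2·(g−p) = 3/2·(-6,-6) = (-9.0000,-9.0000)
o1: d²=85 > ρ²=41 → inactive
o2: d²=41 ≤ ρ²=41; F_rep = 15·(-5,4)/41² = (-0.0446,0.0357)
F = F_att + ΣF_rep = (-9.0446,-8.9643)
p' = p + 1/8·F = (-4.1306,8.8795)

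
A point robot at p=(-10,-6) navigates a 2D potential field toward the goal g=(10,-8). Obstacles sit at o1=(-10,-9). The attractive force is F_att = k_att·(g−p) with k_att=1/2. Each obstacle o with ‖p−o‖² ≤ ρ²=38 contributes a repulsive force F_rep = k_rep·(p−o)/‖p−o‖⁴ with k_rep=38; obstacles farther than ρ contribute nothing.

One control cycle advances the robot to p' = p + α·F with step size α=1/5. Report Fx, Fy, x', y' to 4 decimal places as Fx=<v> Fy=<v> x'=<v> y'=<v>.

F_att = 1/2·(g−p) = 1/2·(20,-2) = (10.0000,-1.0000)
o1: d²=9 ≤ ρ²=38; F_rep = 38·(0,3)/9² = (0.0000,1.4074)
F = F_att + ΣF_rep = (10.0000,0.4074)
p' = p + 1/5·F = (-8.0000,-5.9185)

Fx=10.0000 Fy=0.4074 x'=-8.0000 y'=-5.9185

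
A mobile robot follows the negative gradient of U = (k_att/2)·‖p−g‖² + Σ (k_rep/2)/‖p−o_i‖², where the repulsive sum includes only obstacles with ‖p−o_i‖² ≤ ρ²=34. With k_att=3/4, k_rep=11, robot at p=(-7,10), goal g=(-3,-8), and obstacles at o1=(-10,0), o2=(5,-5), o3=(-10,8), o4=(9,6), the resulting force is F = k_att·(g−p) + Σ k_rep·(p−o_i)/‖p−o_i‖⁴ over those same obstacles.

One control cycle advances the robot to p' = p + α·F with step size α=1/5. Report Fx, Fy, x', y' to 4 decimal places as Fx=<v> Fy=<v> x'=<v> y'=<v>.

Fx=3.1953 Fy=-13.3698 x'=-6.3609 y'=7.3260

F_att = 3/4·(g−p) = 3/4·(4,-18) = (3.0000,-13.5000)
o1: d²=109 > ρ²=34 → inactive
o2: d²=369 > ρ²=34 → inactive
o3: d²=13 ≤ ρ²=34; F_rep = 11·(3,2)/13² = (0.1953,0.1302)
o4: d²=272 > ρ²=34 → inactive
F = F_att + ΣF_rep = (3.1953,-13.3698)
p' = p + 1/5·F = (-6.3609,7.3260)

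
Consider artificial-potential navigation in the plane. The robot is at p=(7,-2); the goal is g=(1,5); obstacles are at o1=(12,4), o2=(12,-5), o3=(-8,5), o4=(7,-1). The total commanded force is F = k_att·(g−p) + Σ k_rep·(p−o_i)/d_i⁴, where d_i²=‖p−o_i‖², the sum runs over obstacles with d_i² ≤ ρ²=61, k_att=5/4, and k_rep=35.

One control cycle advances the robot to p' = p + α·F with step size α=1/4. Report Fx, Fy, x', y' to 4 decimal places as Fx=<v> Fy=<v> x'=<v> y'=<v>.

F_att = 5/4·(g−p) = 5/4·(-6,7) = (-7.5000,8.7500)
o1: d²=61 ≤ ρ²=61; F_rep = 35·(-5,-6)/61² = (-0.0470,-0.0564)
o2: d²=34 ≤ ρ²=61; F_rep = 35·(-5,3)/34² = (-0.1514,0.0908)
o3: d²=274 > ρ²=61 → inactive
o4: d²=1 ≤ ρ²=61; F_rep = 35·(0,-1)/1² = (0.0000,-35.0000)
F = F_att + ΣF_rep = (-7.6984,-26.2156)
p' = p + 1/4·F = (5.0754,-8.5539)

Fx=-7.6984 Fy=-26.2156 x'=5.0754 y'=-8.5539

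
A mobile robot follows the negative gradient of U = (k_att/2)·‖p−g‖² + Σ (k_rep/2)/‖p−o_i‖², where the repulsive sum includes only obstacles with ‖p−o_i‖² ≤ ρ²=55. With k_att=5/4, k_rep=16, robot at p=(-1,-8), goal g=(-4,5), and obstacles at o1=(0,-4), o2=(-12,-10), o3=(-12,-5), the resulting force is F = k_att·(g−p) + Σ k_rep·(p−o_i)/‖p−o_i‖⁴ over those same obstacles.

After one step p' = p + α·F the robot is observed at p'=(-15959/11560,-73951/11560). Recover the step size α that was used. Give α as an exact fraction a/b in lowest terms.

α = 1/10

F_att = 5/4·(g−p) = 5/4·(-3,13) = (-3.7500,16.2500)
o1: d²=17 ≤ ρ²=55; F_rep = 16·(-1,-4)/17² = (-0.0554,-0.2215)
o2: d²=125 > ρ²=55 → inactive
o3: d²=130 > ρ²=55 → inactive
F = F_att + ΣF_rep = (-3.8054,16.0285)
Δp = p'−p = (-0.3805,1.6029); α = Δx/Fx = (-4399/11560) / (-4399/1156) = 1/10
check: Δy/Fy = (18529/11560) / (18529/1156) = 1/10 ✓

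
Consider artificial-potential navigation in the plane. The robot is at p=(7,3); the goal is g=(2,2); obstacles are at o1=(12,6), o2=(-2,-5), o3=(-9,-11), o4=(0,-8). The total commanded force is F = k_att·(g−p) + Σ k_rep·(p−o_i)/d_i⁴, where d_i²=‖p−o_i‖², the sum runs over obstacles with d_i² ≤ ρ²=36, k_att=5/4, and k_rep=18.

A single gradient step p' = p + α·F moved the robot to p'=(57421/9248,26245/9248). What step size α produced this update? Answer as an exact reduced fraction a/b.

α = 1/8

F_att = 5/4·(g−p) = 5/4·(-5,-1) = (-6.2500,-1.2500)
o1: d²=34 ≤ ρ²=36; F_rep = 18·(-5,-3)/34² = (-0.0779,-0.0467)
o2: d²=145 > ρ²=36 → inactive
o3: d²=452 > ρ²=36 → inactive
o4: d²=170 > ρ²=36 → inactive
F = F_att + ΣF_rep = (-6.3279,-1.2967)
Δp = p'−p = (-0.7910,-0.1621); α = Δx/Fx = (-7315/9248) / (-7315/1156) = 1/8
check: Δy/Fy = (-1499/9248) / (-1499/1156) = 1/8 ✓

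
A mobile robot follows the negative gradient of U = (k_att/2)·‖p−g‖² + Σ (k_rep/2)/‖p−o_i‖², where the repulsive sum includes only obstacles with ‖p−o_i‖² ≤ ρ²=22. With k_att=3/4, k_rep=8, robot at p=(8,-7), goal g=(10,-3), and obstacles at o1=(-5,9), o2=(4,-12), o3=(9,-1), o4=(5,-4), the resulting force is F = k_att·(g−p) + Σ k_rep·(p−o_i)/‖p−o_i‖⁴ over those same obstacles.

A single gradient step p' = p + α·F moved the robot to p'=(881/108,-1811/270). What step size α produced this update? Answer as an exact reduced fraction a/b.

α = 1/10

F_att = 3/4·(g−p) = 3/4·(2,4) = (1.5000,3.0000)
o1: d²=425 > ρ²=22 → inactive
o2: d²=41 > ρ²=22 → inactive
o3: d²=37 > ρ²=22 → inactive
o4: d²=18 ≤ ρ²=22; F_rep = 8·(3,-3)/18² = (0.0741,-0.0741)
F = F_att + ΣF_rep = (1.5741,2.9259)
Δp = p'−p = (0.1574,0.2926); α = Δx/Fx = (17/108) / (85/54) = 1/10
check: Δy/Fy = (79/270) / (79/27) = 1/10 ✓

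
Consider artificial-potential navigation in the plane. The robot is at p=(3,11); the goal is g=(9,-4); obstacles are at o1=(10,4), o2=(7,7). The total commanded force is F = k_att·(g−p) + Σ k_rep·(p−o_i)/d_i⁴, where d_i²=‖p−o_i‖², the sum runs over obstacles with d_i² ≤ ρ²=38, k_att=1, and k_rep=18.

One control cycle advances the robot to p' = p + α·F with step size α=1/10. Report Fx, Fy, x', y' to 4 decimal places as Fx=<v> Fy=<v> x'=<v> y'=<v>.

F_att = 1·(g−p) = 1·(6,-15) = (6.0000,-15.0000)
o1: d²=98 > ρ²=38 → inactive
o2: d²=32 ≤ ρ²=38; F_rep = 18·(-4,4)/32² = (-0.0703,0.0703)
F = F_att + ΣF_rep = (5.9297,-14.9297)
p' = p + 1/10·F = (3.5930,9.5070)

Fx=5.9297 Fy=-14.9297 x'=3.5930 y'=9.5070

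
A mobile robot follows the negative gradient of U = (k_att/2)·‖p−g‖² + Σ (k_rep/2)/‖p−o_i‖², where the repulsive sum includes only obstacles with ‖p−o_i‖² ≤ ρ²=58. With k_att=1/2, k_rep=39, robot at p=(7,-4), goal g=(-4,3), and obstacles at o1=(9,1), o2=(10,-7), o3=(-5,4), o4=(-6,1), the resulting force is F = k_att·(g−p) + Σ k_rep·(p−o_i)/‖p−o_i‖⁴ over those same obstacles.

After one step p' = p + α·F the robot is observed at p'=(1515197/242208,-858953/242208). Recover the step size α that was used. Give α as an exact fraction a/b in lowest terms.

α = 1/8

F_att = 1/2·(g−p) = 1/2·(-11,7) = (-5.5000,3.5000)
o1: d²=29 ≤ ρ²=58; F_rep = 39·(-2,-5)/29² = (-0.0927,-0.2319)
o2: d²=18 ≤ ρ²=58; F_rep = 39·(-3,3)/18² = (-0.3611,0.3611)
o3: d²=208 > ρ²=58 → inactive
o4: d²=194 > ρ²=58 → inactive
F = F_att + ΣF_rep = (-5.9539,3.6292)
Δp = p'−p = (-0.7442,0.4537); α = Δx/Fx = (-180259/242208) / (-180259/30276) = 1/8
check: Δy/Fy = (109879/242208) / (109879/30276) = 1/8 ✓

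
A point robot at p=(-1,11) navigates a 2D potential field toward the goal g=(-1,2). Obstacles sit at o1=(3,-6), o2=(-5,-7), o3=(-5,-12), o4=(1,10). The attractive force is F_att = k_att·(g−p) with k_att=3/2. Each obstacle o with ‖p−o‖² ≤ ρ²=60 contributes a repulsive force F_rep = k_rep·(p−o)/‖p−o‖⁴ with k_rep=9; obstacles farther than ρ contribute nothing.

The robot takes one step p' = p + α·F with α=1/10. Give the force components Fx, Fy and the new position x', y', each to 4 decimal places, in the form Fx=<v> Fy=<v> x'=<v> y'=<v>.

Fx=-0.7200 Fy=-13.1400 x'=-1.0720 y'=9.6860

F_att = 3/2·(g−p) = 3/2·(0,-9) = (0.0000,-13.5000)
o1: d²=305 > ρ²=60 → inactive
o2: d²=340 > ρ²=60 → inactive
o3: d²=545 > ρ²=60 → inactive
o4: d²=5 ≤ ρ²=60; F_rep = 9·(-2,1)/5² = (-0.7200,0.3600)
F = F_att + ΣF_rep = (-0.7200,-13.1400)
p' = p + 1/10·F = (-1.0720,9.6860)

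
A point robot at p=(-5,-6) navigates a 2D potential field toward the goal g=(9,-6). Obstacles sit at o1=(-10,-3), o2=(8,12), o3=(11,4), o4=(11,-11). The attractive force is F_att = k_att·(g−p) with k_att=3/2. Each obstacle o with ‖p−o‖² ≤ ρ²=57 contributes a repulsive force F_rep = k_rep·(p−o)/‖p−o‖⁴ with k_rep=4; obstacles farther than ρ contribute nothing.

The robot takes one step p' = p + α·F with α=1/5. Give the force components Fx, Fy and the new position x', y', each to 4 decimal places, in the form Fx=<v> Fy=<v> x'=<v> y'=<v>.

Fx=21.0173 Fy=-0.0104 x'=-0.7965 y'=-6.0021

F_att = 3/2·(g−p) = 3/2·(14,0) = (21.0000,0.0000)
o1: d²=34 ≤ ρ²=57; F_rep = 4·(5,-3)/34² = (0.0173,-0.0104)
o2: d²=493 > ρ²=57 → inactive
o3: d²=356 > ρ²=57 → inactive
o4: d²=281 > ρ²=57 → inactive
F = F_att + ΣF_rep = (21.0173,-0.0104)
p' = p + 1/5·F = (-0.7965,-6.0021)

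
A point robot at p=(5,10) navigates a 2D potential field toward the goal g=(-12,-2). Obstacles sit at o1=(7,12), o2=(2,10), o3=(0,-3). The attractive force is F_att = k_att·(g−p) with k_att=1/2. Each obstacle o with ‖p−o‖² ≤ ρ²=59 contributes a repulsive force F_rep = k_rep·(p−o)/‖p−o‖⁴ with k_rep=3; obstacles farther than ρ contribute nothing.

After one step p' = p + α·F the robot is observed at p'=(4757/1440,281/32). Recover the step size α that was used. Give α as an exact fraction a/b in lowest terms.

α = 1/5

F_att = 1/2·(g−p) = 1/2·(-17,-12) = (-8.5000,-6.0000)
o1: d²=8 ≤ ρ²=59; F_rep = 3·(-2,-2)/8² = (-0.0938,-0.0938)
o2: d²=9 ≤ ρ²=59; F_rep = 3·(3,0)/9² = (0.1111,0.0000)
o3: d²=194 > ρ²=59 → inactive
F = F_att + ΣF_rep = (-8.4826,-6.0938)
Δp = p'−p = (-1.6965,-1.2188); α = Δx/Fx = (-2443/1440) / (-2443/288) = 1/5
check: Δy/Fy = (-39/32) / (-195/32) = 1/5 ✓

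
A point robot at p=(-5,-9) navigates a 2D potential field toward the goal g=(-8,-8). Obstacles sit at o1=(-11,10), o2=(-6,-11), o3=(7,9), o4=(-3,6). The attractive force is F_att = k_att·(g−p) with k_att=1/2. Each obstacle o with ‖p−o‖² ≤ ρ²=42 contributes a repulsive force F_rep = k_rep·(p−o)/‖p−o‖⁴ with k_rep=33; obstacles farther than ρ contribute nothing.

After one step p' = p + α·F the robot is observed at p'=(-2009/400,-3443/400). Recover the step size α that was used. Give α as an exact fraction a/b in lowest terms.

F_att = 1/2·(g−p) = 1/2·(-3,1) = (-1.5000,0.5000)
o1: d²=397 > ρ²=42 → inactive
o2: d²=5 ≤ ρ²=42; F_rep = 33·(1,2)/5² = (1.3200,2.6400)
o3: d²=468 > ρ²=42 → inactive
o4: d²=229 > ρ²=42 → inactive
F = F_att + ΣF_rep = (-0.1800,3.1400)
Δp = p'−p = (-0.0225,0.3925); α = Δx/Fx = (-9/400) / (-9/50) = 1/8
check: Δy/Fy = (157/400) / (157/50) = 1/8 ✓

α = 1/8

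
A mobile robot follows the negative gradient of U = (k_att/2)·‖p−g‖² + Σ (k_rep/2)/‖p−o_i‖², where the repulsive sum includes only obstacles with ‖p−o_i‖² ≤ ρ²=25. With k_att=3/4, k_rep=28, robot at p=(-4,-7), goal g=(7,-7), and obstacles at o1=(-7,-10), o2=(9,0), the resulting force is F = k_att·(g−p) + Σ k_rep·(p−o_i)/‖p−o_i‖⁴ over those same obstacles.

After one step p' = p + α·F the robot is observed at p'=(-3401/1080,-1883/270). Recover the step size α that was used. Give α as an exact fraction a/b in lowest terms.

α = 1/10

F_att = 3/4·(g−p) = 3/4·(11,0) = (8.2500,0.0000)
o1: d²=18 ≤ ρ²=25; F_rep = 28·(3,3)/18² = (0.2593,0.2593)
o2: d²=218 > ρ²=25 → inactive
F = F_att + ΣF_rep = (8.5093,0.2593)
Δp = p'−p = (0.8509,0.0259); α = Δx/Fx = (919/1080) / (919/108) = 1/10
check: Δy/Fy = (7/270) / (7/27) = 1/10 ✓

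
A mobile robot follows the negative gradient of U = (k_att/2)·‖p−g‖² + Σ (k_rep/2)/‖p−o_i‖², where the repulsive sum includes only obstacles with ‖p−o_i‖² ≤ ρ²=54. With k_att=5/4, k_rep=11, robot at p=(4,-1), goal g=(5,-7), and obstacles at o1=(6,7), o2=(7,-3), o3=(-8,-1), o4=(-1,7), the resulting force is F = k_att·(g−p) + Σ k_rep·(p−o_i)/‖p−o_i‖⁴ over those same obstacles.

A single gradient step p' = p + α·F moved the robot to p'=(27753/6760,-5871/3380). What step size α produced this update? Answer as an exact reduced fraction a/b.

α = 1/10

F_att = 5/4·(g−p) = 5/4·(1,-6) = (1.2500,-7.5000)
o1: d²=68 > ρ²=54 → inactive
o2: d²=13 ≤ ρ²=54; F_rep = 11·(-3,2)/13² = (-0.1953,0.1302)
o3: d²=144 > ρ²=54 → inactive
o4: d²=89 > ρ²=54 → inactive
F = F_att + ΣF_rep = (1.0547,-7.3698)
Δp = p'−p = (0.1055,-0.7370); α = Δx/Fx = (713/6760) / (713/676) = 1/10
check: Δy/Fy = (-2491/3380) / (-2491/338) = 1/10 ✓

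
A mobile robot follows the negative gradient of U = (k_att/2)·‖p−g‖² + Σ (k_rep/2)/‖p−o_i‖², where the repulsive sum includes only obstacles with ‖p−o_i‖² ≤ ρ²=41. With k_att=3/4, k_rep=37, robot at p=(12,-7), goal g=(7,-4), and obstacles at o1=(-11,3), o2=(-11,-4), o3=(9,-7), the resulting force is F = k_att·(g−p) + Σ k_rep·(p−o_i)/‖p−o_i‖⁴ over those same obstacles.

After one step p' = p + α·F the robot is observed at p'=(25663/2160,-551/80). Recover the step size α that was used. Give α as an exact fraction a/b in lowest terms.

α = 1/20

F_att = 3/4·(g−p) = 3/4·(-5,3) = (-3.7500,2.2500)
o1: d²=629 > ρ²=41 → inactive
o2: d²=538 > ρ²=41 → inactive
o3: d²=9 ≤ ρ²=41; F_rep = 37·(3,0)/9² = (1.3704,0.0000)
F = F_att + ΣF_rep = (-2.3796,2.2500)
Δp = p'−p = (-0.1190,0.1125); α = Δx/Fx = (-257/2160) / (-257/108) = 1/20
check: Δy/Fy = (9/80) / (9/4) = 1/20 ✓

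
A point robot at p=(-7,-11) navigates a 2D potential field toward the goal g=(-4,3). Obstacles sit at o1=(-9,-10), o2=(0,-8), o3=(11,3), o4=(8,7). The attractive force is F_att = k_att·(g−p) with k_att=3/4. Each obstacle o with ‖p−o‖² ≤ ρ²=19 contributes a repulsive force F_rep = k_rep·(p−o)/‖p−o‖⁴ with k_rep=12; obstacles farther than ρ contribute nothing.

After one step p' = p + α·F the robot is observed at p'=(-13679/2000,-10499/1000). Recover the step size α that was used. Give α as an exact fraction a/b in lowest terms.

F_att = 3/4·(g−p) = 3/4·(3,14) = (2.2500,10.5000)
o1: d²=5 ≤ ρ²=19; F_rep = 12·(2,-1)/5² = (0.9600,-0.4800)
o2: d²=58 > ρ²=19 → inactive
o3: d²=520 > ρ²=19 → inactive
o4: d²=549 > ρ²=19 → inactive
F = F_att + ΣF_rep = (3.2100,10.0200)
Δp = p'−p = (0.1605,0.5010); α = Δx/Fx = (321/2000) / (321/100) = 1/20
check: Δy/Fy = (501/1000) / (501/50) = 1/20 ✓

α = 1/20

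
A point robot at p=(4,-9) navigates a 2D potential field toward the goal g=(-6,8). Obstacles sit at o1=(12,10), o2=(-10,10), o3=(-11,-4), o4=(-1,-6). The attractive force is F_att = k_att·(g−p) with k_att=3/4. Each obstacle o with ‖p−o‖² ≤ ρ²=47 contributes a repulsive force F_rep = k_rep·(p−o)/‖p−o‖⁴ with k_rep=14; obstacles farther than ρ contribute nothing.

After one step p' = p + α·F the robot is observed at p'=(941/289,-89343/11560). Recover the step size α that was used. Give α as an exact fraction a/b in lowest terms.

F_att = 3/4·(g−p) = 3/4·(-10,17) = (-7.5000,12.7500)
o1: d²=425 > ρ²=47 → inactive
o2: d²=557 > ρ²=47 → inactive
o3: d²=250 > ρ²=47 → inactive
o4: d²=34 ≤ ρ²=47; F_rep = 14·(5,-3)/34² = (0.0606,-0.0363)
F = F_att + ΣF_rep = (-7.4394,12.7137)
Δp = p'−p = (-0.7439,1.2714); α = Δx/Fx = (-215/289) / (-2150/289) = 1/10
check: Δy/Fy = (14697/11560) / (14697/1156) = 1/10 ✓

α = 1/10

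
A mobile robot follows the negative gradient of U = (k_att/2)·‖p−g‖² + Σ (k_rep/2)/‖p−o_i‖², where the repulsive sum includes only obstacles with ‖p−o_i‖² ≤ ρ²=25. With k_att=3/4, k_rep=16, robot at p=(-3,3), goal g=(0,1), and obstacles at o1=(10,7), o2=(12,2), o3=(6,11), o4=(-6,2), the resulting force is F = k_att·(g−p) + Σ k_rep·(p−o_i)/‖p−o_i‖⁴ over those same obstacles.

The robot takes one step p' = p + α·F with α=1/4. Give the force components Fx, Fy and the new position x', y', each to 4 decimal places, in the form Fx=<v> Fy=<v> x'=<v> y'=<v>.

F_att = 3/4·(g−p) = 3/4·(3,-2) = (2.2500,-1.5000)
o1: d²=185 > ρ²=25 → inactive
o2: d²=226 > ρ²=25 → inactive
o3: d²=145 > ρ²=25 → inactive
o4: d²=10 ≤ ρ²=25; F_rep = 16·(3,1)/10² = (0.4800,0.1600)
F = F_att + ΣF_rep = (2.7300,-1.3400)
p' = p + 1/4·F = (-2.3175,2.6650)

Fx=2.7300 Fy=-1.3400 x'=-2.3175 y'=2.6650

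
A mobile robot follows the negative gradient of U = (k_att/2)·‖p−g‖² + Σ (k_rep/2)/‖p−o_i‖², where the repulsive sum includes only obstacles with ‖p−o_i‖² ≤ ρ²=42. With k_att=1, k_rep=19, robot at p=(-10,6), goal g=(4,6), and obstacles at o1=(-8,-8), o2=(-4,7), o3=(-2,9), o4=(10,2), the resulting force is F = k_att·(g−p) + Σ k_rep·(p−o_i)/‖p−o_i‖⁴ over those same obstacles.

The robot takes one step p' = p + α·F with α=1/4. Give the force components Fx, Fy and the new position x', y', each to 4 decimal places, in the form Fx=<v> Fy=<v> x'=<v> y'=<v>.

F_att = 1·(g−p) = 1·(14,0) = (14.0000,0.0000)
o1: d²=200 > ρ²=42 → inactive
o2: d²=37 ≤ ρ²=42; F_rep = 19·(-6,-1)/37² = (-0.0833,-0.0139)
o3: d²=73 > ρ²=42 → inactive
o4: d²=416 > ρ²=42 → inactive
F = F_att + ΣF_rep = (13.9167,-0.0139)
p' = p + 1/4·F = (-6.5208,5.9965)

Fx=13.9167 Fy=-0.0139 x'=-6.5208 y'=5.9965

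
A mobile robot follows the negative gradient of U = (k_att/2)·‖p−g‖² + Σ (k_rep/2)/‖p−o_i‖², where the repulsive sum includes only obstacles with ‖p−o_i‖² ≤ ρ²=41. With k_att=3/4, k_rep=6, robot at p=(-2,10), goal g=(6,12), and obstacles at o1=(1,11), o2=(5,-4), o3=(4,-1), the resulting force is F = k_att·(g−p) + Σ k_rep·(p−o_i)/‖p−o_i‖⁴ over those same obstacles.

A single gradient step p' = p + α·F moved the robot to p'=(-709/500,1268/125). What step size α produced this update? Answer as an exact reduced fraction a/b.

α = 1/10

F_att = 3/4·(g−p) = 3/4·(8,2) = (6.0000,1.5000)
o1: d²=10 ≤ ρ²=41; F_rep = 6·(-3,-1)/10² = (-0.1800,-0.0600)
o2: d²=245 > ρ²=41 → inactive
o3: d²=157 > ρ²=41 → inactive
F = F_att + ΣF_rep = (5.8200,1.4400)
Δp = p'−p = (0.5820,0.1440); α = Δx/Fx = (291/500) / (291/50) = 1/10
check: Δy/Fy = (18/125) / (36/25) = 1/10 ✓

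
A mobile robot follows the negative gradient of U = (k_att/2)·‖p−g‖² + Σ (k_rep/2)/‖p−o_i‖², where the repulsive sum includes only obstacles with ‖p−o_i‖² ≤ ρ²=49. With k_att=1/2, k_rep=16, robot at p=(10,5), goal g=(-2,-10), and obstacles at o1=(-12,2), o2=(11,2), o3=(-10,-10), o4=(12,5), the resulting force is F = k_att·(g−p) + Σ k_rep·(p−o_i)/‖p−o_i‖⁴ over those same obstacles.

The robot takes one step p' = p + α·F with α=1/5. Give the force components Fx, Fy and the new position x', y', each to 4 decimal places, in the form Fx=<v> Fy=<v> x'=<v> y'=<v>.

F_att = 1/2·(g−p) = 1/2·(-12,-15) = (-6.0000,-7.5000)
o1: d²=493 > ρ²=49 → inactive
o2: d²=10 ≤ ρ²=49; F_rep = 16·(-1,3)/10² = (-0.1600,0.4800)
o3: d²=625 > ρ²=49 → inactive
o4: d²=4 ≤ ρ²=49; F_rep = 16·(-2,0)/4² = (-2.0000,0.0000)
F = F_att + ΣF_rep = (-8.1600,-7.0200)
p' = p + 1/5·F = (8.3680,3.5960)

Fx=-8.1600 Fy=-7.0200 x'=8.3680 y'=3.5960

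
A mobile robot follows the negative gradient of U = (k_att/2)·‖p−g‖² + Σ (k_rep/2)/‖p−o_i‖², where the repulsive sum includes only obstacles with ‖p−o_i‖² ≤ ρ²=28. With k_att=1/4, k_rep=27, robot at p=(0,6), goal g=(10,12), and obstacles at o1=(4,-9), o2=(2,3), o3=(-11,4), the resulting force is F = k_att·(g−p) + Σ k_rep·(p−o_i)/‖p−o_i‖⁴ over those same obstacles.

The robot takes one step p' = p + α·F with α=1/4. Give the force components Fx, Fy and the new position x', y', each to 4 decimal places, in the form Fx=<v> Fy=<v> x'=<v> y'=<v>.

F_att = 1/4·(g−p) = 1/4·(10,6) = (2.5000,1.5000)
o1: d²=241 > ρ²=28 → inactive
o2: d²=13 ≤ ρ²=28; F_rep = 27·(-2,3)/13² = (-0.3195,0.4793)
o3: d²=125 > ρ²=28 → inactive
F = F_att + ΣF_rep = (2.1805,1.9793)
p' = p + 1/4·F = (0.5451,6.4948)

Fx=2.1805 Fy=1.9793 x'=0.5451 y'=6.4948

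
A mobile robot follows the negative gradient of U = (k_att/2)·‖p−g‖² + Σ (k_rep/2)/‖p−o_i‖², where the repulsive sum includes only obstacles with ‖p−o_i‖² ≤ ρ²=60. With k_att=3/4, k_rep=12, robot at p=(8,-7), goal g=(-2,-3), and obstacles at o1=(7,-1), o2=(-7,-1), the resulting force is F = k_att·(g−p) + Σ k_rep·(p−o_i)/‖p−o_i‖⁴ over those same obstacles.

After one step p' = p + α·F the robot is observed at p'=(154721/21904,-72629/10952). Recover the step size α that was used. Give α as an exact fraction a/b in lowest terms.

α = 1/8

F_att = 3/4·(g−p) = 3/4·(-10,4) = (-7.5000,3.0000)
o1: d²=37 ≤ ρ²=60; F_rep = 12·(1,-6)/37² = (0.0088,-0.0526)
o2: d²=261 > ρ²=60 → inactive
F = F_att + ΣF_rep = (-7.4912,2.9474)
Δp = p'−p = (-0.9364,0.3684); α = Δx/Fx = (-20511/21904) / (-20511/2738) = 1/8
check: Δy/Fy = (4035/10952) / (4035/1369) = 1/8 ✓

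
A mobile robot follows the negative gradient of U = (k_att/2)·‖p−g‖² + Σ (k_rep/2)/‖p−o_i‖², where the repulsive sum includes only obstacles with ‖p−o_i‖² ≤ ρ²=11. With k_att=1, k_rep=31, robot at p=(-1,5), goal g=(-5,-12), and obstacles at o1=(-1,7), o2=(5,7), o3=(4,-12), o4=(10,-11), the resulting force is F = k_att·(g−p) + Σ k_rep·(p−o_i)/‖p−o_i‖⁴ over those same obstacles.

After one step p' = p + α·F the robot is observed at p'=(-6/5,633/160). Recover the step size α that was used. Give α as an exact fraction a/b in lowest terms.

α = 1/20

F_att = 1·(g−p) = 1·(-4,-17) = (-4.0000,-17.0000)
o1: d²=4 ≤ ρ²=11; F_rep = 31·(0,-2)/4² = (0.0000,-3.8750)
o2: d²=40 > ρ²=11 → inactive
o3: d²=314 > ρ²=11 → inactive
o4: d²=377 > ρ²=11 → inactive
F = F_att + ΣF_rep = (-4.0000,-20.8750)
Δp = p'−p = (-0.2000,-1.0437); α = Δx/Fx = (-1/5) / (-4) = 1/20
check: Δy/Fy = (-167/160) / (-167/8) = 1/20 ✓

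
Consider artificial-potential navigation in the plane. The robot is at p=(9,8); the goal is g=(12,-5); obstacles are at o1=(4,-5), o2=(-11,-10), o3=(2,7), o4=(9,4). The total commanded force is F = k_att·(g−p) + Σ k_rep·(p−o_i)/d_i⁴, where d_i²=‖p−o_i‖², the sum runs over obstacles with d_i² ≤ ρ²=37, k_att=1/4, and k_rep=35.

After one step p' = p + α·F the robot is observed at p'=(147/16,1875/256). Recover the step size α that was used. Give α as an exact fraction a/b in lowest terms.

F_att = 1/4·(g−p) = 1/4·(3,-13) = (0.7500,-3.2500)
o1: d²=194 > ρ²=37 → inactive
o2: d²=724 > ρ²=37 → inactive
o3: d²=50 > ρ²=37 → inactive
o4: d²=16 ≤ ρ²=37; F_rep = 35·(0,4)/16² = (0.0000,0.5469)
F = F_att + ΣF_rep = (0.7500,-2.7031)
Δp = p'−p = (0.1875,-0.6758); α = Δx/Fx = (3/16) / (3/4) = 1/4
check: Δy/Fy = (-173/256) / (-173/64) = 1/4 ✓

α = 1/4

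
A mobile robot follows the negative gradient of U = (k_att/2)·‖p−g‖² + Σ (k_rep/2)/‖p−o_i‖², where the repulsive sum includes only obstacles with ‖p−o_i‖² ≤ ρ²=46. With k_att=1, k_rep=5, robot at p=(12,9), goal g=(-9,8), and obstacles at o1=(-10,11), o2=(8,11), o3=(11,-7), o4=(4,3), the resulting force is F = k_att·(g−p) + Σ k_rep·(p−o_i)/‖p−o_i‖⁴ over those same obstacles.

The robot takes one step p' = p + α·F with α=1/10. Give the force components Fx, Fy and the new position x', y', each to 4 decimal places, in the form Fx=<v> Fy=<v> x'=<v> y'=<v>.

F_att = 1·(g−p) = 1·(-21,-1) = (-21.0000,-1.0000)
o1: d²=488 > ρ²=46 → inactive
o2: d²=20 ≤ ρ²=46; F_rep = 5·(4,-2)/20² = (0.0500,-0.0250)
o3: d²=257 > ρ²=46 → inactive
o4: d²=100 > ρ²=46 → inactive
F = F_att + ΣF_rep = (-20.9500,-1.0250)
p' = p + 1/10·F = (9.9050,8.8975)

Fx=-20.9500 Fy=-1.0250 x'=9.9050 y'=8.8975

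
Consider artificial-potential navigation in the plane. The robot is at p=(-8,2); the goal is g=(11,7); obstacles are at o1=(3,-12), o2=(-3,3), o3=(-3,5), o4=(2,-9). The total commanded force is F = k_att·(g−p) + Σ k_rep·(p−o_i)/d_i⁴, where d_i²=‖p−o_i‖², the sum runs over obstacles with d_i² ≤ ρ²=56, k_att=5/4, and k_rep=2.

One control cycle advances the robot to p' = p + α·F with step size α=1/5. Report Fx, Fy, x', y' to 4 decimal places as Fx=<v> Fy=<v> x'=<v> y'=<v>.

Fx=23.7266 Fy=6.2419 x'=-3.2547 y'=3.2484

F_att = 5/4·(g−p) = 5/4·(19,5) = (23.7500,6.2500)
o1: d²=317 > ρ²=56 → inactive
o2: d²=26 ≤ ρ²=56; F_rep = 2·(-5,-1)/26² = (-0.0148,-0.0030)
o3: d²=34 ≤ ρ²=56; F_rep = 2·(-5,-3)/34² = (-0.0087,-0.0052)
o4: d²=221 > ρ²=56 → inactive
F = F_att + ΣF_rep = (23.7266,6.2419)
p' = p + 1/5·F = (-3.2547,3.2484)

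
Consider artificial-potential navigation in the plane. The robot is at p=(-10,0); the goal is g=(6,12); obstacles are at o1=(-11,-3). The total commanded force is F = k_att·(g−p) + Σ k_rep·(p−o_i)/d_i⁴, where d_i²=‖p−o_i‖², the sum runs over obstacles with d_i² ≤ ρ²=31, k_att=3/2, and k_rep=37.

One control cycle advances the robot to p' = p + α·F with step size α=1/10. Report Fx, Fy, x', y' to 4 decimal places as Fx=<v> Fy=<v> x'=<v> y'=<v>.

Fx=24.3700 Fy=19.1100 x'=-7.5630 y'=1.9110

F_att = 3/2·(g−p) = 3/2·(16,12) = (24.0000,18.0000)
o1: d²=10 ≤ ρ²=31; F_rep = 37·(1,3)/10² = (0.3700,1.1100)
F = F_att + ΣF_rep = (24.3700,19.1100)
p' = p + 1/10·F = (-7.5630,1.9110)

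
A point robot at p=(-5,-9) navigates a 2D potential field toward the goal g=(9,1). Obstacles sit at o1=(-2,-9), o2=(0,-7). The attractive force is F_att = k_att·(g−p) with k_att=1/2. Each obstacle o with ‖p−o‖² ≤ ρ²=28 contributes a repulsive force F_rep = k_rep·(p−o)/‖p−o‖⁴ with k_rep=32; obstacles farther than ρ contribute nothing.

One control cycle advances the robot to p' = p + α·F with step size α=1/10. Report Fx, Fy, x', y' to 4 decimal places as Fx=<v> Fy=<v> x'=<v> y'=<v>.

Fx=5.8148 Fy=5.0000 x'=-4.4185 y'=-8.5000

F_att = 1/2·(g−p) = 1/2·(14,10) = (7.0000,5.0000)
o1: d²=9 ≤ ρ²=28; F_rep = 32·(-3,0)/9² = (-1.1852,0.0000)
o2: d²=29 > ρ²=28 → inactive
F = F_att + ΣF_rep = (5.8148,5.0000)
p' = p + 1/10·F = (-4.4185,-8.5000)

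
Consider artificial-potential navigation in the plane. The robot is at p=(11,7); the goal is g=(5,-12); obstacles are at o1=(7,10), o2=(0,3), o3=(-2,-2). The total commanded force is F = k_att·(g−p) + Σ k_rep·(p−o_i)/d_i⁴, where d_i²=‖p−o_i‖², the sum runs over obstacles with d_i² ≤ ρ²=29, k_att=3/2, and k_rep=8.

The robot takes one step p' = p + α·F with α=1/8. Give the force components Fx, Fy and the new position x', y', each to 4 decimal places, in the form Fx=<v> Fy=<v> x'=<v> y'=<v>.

Fx=-8.9488 Fy=-28.5384 x'=9.8814 y'=3.4327

F_att = 3/2·(g−p) = 3/2·(-6,-19) = (-9.0000,-28.5000)
o1: d²=25 ≤ ρ²=29; F_rep = 8·(4,-3)/25² = (0.0512,-0.0384)
o2: d²=137 > ρ²=29 → inactive
o3: d²=250 > ρ²=29 → inactive
F = F_att + ΣF_rep = (-8.9488,-28.5384)
p' = p + 1/8·F = (9.8814,3.4327)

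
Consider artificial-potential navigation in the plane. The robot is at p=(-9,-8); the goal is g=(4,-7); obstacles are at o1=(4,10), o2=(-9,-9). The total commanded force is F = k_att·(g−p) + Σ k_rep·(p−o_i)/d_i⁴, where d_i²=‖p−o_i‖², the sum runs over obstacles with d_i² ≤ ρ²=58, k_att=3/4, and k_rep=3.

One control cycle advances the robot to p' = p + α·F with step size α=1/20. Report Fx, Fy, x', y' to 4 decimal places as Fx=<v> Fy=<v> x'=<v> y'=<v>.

F_att = 3/4·(g−p) = 3/4·(13,1) = (9.7500,0.7500)
o1: d²=493 > ρ²=58 → inactive
o2: d²=1 ≤ ρ²=58; F_rep = 3·(0,1)/1² = (0.0000,3.0000)
F = F_att + ΣF_rep = (9.7500,3.7500)
p' = p + 1/20·F = (-8.5125,-7.8125)

Fx=9.7500 Fy=3.7500 x'=-8.5125 y'=-7.8125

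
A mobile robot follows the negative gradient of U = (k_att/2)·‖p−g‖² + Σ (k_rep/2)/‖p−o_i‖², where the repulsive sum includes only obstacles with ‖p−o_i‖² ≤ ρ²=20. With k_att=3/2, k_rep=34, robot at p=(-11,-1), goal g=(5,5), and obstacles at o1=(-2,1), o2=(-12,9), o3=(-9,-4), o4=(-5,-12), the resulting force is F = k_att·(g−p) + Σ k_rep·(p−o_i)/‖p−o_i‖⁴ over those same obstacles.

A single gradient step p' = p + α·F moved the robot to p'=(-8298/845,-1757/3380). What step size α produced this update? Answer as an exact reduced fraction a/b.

F_att = 3/2·(g−p) = 3/2·(16,6) = (24.0000,9.0000)
o1: d²=85 > ρ²=20 → inactive
o2: d²=101 > ρ²=20 → inactive
o3: d²=13 ≤ ρ²=20; F_rep = 34·(-2,3)/13² = (-0.4024,0.6036)
o4: d²=157 > ρ²=20 → inactive
F = F_att + ΣF_rep = (23.5976,9.6036)
Δp = p'−p = (1.1799,0.4802); α = Δx/Fx = (997/845) / (3988/169) = 1/20
check: Δy/Fy = (1623/3380) / (1623/169) = 1/20 ✓

α = 1/20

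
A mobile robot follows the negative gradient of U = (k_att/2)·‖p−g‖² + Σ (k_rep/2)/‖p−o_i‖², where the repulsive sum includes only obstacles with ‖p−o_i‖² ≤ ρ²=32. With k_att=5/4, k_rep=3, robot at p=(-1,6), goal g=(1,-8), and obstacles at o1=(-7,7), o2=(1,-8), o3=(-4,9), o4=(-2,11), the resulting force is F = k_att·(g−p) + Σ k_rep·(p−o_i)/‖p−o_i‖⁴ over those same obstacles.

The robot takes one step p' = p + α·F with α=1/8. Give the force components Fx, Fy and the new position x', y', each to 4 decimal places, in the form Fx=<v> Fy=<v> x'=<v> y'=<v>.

Fx=2.5322 Fy=-17.5500 x'=-0.6835 y'=3.8063

F_att = 5/4·(g−p) = 5/4·(2,-14) = (2.5000,-17.5000)
o1: d²=37 > ρ²=32 → inactive
o2: d²=200 > ρ²=32 → inactive
o3: d²=18 ≤ ρ²=32; F_rep = 3·(3,-3)/18² = (0.0278,-0.0278)
o4: d²=26 ≤ ρ²=32; F_rep = 3·(1,-5)/26² = (0.0044,-0.0222)
F = F_att + ΣF_rep = (2.5322,-17.5500)
p' = p + 1/8·F = (-0.6835,3.8063)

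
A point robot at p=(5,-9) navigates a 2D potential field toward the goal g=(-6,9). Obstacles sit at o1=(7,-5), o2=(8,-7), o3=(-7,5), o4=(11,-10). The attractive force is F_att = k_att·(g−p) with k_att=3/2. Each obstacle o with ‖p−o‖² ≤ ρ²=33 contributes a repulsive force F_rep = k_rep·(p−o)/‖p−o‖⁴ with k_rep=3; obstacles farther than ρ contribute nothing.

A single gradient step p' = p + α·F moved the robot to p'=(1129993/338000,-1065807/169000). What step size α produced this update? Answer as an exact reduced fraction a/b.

F_att = 3/2·(g−p) = 3/2·(-11,18) = (-16.5000,27.0000)
o1: d²=20 ≤ ρ²=33; F_rep = 3·(-2,-4)/20² = (-0.0150,-0.0300)
o2: d²=13 ≤ ρ²=33; F_rep = 3·(-3,-2)/13² = (-0.0533,-0.0355)
o3: d²=340 > ρ²=33 → inactive
o4: d²=37 > ρ²=33 → inactive
F = F_att + ΣF_rep = (-16.5683,26.9345)
Δp = p'−p = (-1.6568,2.6934); α = Δx/Fx = (-560007/338000) / (-560007/33800) = 1/10
check: Δy/Fy = (455193/169000) / (455193/16900) = 1/10 ✓

α = 1/10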